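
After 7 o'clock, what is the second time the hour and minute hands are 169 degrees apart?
At t minutes past 7:00, the hour hand is at 30 x 7 + 0.5t degrees and the minute hand is at 6t degrees.
The smaller angle between them is 169 degrees when |30H - 5.5t| = 169 or |30H - 5.5t| = 191.
With H = 7, solve 30 x 7 - 5.5t = +/- target for each target:
  t = (30 x 7 - 169) / 5.5 = 7.45
  t = (30 x 7 + 169) / 5.5 = 68.91 (outside (0, 60))
  t = (30 x 7 - 191) / 5.5 = 3.45
  t = (30 x 7 + 191) / 5.5 = 72.91 (outside (0, 60))
Valid solutions in (0, 60): {3.45, 7.45} minutes.
The second occurrence is t = 7.45 minutes.
The hands form a 169-degree angle at 7.45 minutes past 7:00.

Final answer: 7.45 minutes past 7:00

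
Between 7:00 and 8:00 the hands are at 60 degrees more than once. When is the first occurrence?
At t minutes past 7:00, the hour hand is at 30 x 7 + 0.5t degrees and the minute hand is at 6t degrees.
The smaller angle between them is 60 degrees when |30H - 5.5t| = 60 or |30H - 5.5t| = 300.
With H = 7, solve 30 x 7 - 5.5t = +/- target for each target:
  t = (30 x 7 - 60) / 5.5 = 27.27
  t = (30 x 7 + 60) / 5.5 = 49.09
  t = (30 x 7 - 300) / 5.5 = -16.36 (outside (0, 60))
  t = (30 x 7 + 300) / 5.5 = 92.73 (outside (0, 60))
Valid solutions in (0, 60): {27.27, 49.09} minutes.
The first occurrence is t = 27.27 minutes.
The hands form a 60-degree angle at 27.27 minutes past 7:00.

Final answer: 27.27 minutes past 7:00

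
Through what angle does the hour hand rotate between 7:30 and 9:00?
The hour hand moves 0.5 degrees per minute.
Time elapsed: 9:00 - 7:30 = 90 minutes
Angular displacement: 90 x 0.5 = 45 degrees

Final answer: 45 degrees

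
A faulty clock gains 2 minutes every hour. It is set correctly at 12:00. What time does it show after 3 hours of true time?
For every 60 true minutes, the faulty clock advances 60 + 2 = 62 minutes.
True elapsed: 3 hours = 180 minutes.
Faulty clock advances: 180 x 62/60 = 186 minutes (drift: 6 minutes ahead).
Shown time: 12:00 + 186 minutes = 3:06.

Final answer: 3:06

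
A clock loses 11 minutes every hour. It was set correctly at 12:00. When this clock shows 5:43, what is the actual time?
For every 60 true minutes, the faulty clock advances 49 minutes, so 1 faulty-clock minute corresponds to 60/49 true minutes.
From 12:00 to 5:43 on the faulty dial is 343 minutes.
True elapsed: 343 x 60/49 = 420 minutes = 7 hours.
True time: 12:00 + 7 hours = 7:00.

Final answer: 7:00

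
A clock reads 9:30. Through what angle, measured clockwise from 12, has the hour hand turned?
The hour hand moves 30 degrees per hour and 0.5 degrees per minute.
At 9:30: (9) x 30 + 30 x 0.5 = 270 + 15 = 285 degrees

Final answer: 285 degrees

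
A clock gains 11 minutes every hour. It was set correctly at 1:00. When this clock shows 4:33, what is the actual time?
For every 60 true minutes, the faulty clock advances 71 minutes, so 1 faulty-clock minute corresponds to 60/71 true minutes.
From 1:00 to 4:33 on the faulty dial is 213 minutes.
True elapsed: 213 x 60/71 = 180 minutes = 3 hours.
True time: 1:00 + 3 hours = 4:00.

Final answer: 4:00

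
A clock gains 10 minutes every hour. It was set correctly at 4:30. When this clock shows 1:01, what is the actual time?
For every 60 true minutes, the faulty clock advances 70 minutes, so 1 faulty-clock minute corresponds to 60/70 true minutes.
From 4:30 to 1:01 on the faulty dial is 511 minutes.
True elapsed: 511 x 60/70 = 438 minutes = 7 hours and 18 minutes.
True time: 4:30 + 7 hours and 18 minutes = 11:48.

Final answer: 11:48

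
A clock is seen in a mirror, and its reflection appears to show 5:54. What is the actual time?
Reflection across the vertical (12-6) axis maps a hand at angle A degrees to (360 - A) degrees, which sends a reading of T minutes past 12:00 to (720 - T) minutes past 12:00.
Mirror reads 5:54 = 354 minutes past 12:00.
Actual time: (720 - 354) mod 720 = 366 minutes = 6:06.

Final answer: 6:06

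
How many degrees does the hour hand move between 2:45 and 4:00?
The hour hand moves 0.5 degrees per minute.
Time elapsed: 4:00 - 2:45 = 75 minutes
Angular displacement: 75 x 0.5 = 37.5 degrees

Final answer: 37.5 degrees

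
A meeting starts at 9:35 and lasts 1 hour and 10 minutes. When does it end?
Starting time: 9:35
Adding 10 minutes to 35 minutes: 35 + 10 = 45 minutes
Adding 1 hour: 9 + 1 = 10
Final time: 10:45

Final answer: 10:45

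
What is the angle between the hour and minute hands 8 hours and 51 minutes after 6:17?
First find the time 8 hours and 51 minutes after 6:17.
Total minutes: 6 x 60 + 17 + 8 x 60 + 51 = 908.
908 mod 720 = 188 minutes = 3:08.
Now compute the angle at 3:08:
Hour hand: 3 x 30 + 8 x 0.5 = 94 degrees
Minute hand: 8 x 6 = 48 degrees
Difference: |94 - 48| = 46 degrees
The angle is 46 degrees

Final answer: 46 degrees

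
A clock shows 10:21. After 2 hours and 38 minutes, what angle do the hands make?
First find the time 2 hours and 38 minutes after 10:21.
Total minutes: 10 x 60 + 21 + 2 x 60 + 38 = 779.
779 mod 720 = 59 minutes = 12:59.
Now compute the angle at 12:59:
Hour hand: 0 x 30 + 59 x 0.5 = 29.5 degrees
Minute hand: 59 x 6 = 354 degrees
Difference: |29.5 - 354| = 324.5 degrees
Smaller angle: 360 - 324.5 = 35.5 degrees

Final answer: 35.5 degrees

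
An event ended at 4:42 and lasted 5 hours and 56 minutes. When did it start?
Starting time: 4:42 = 282 total minutes past 12:00
Subtracting: 5 hours and 56 minutes = 356 minutes
282 - 356 = -74 (negative, add 12 hours = 720) = 646 minutes
= 10 hours and 46 minutes past 12:00 = 10:46

Final answer: 10:46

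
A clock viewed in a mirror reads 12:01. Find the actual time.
Reflection across the vertical (12-6) axis maps a hand at angle A degrees to (360 - A) degrees, which sends a reading of T minutes past 12:00 to (720 - T) minutes past 12:00.
Mirror reads 12:01 = 1 minutes past 12:00.
Actual time: (720 - 1) mod 720 = 719 minutes = 11:59.

Final answer: 11:59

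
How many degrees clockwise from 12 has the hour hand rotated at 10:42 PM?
The hour hand moves 30 degrees per hour and 0.5 degrees per minute.
At 10:42: (10) x 30 + 42 x 0.5 = 300 + 21 = 321 degrees

Final answer: 321 degrees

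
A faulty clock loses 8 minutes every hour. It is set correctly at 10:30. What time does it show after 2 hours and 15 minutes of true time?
For every 60 true minutes, the faulty clock advances 60 - 8 = 52 minutes.
True elapsed: 2 hours and 15 minutes = 135 minutes.
Faulty clock advances: 135 x 52/60 = 117 minutes (drift: 18 minutes behind).
Shown time: 10:30 + 117 minutes = 12:27.

Final answer: 12:27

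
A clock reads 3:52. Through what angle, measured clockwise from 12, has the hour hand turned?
The hour hand moves 30 degrees per hour and 0.5 degrees per minute.
At 3:52: (3) x 30 + 52 x 0.5 = 90 + 26 = 116 degrees

Final answer: 116 degrees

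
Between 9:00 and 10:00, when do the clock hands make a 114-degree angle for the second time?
At t minutes past 9:00, the hour hand is at 30 x 9 + 0.5t degrees and the minute hand is at 6t degrees.
The smaller angle between them is 114 degrees when |30H - 5.5t| = 114 or |30H - 5.5t| = 246.
With H = 9, solve 30 x 9 - 5.5t = +/- target for each target:
  t = (30 x 9 - 114) / 5.5 = 28.36
  t = (30 x 9 + 114) / 5.5 = 69.82 (outside (0, 60))
  t = (30 x 9 - 246) / 5.5 = 4.36
  t = (30 x 9 + 246) / 5.5 = 93.82 (outside (0, 60))
Valid solutions in (0, 60): {4.36, 28.36} minutes.
The second occurrence is t = 28.36 minutes.
The hands form a 114-degree angle at 28.36 minutes past 9:00.

Final answer: 28.36 minutes past 9:00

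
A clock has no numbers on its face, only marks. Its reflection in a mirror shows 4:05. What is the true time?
Reflection across the vertical (12-6) axis maps a hand at angle A degrees to (360 - A) degrees, which sends a reading of T minutes past 12:00 to (720 - T) minutes past 12:00.
Mirror reads 4:05 = 245 minutes past 12:00.
Actual time: (720 - 245) mod 720 = 475 minutes = 7:55.

Final answer: 7:55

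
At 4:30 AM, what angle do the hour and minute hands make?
Hour hand position: 4 x 30 + 30 x 0.5 = 135 degrees
Minute hand position: 30 x 6 = 180 degrees
Difference: |135 - 180| = 45 degrees
The angle between the hands is 45 degrees

Final answer: 45 degrees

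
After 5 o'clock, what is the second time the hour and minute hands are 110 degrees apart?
At t minutes past 5:00, the hour hand is at 30 x 5 + 0.5t degrees and the minute hand is at 6t degrees.
The smaller angle between them is 110 degrees when |30H - 5.5t| = 110 or |30H - 5.5t| = 250.
With H = 5, solve 30 x 5 - 5.5t = +/- target for each target:
  t = (30 x 5 - 110) / 5.5 = 7.27
  t = (30 x 5 + 110) / 5.5 = 47.27
  t = (30 x 5 - 250) / 5.5 = -18.18 (outside (0, 60))
  t = (30 x 5 + 250) / 5.5 = 72.73 (outside (0, 60))
Valid solutions in (0, 60): {7.27, 47.27} minutes.
The second occurrence is t = 47.27 minutes.
The hands form a 110-degree angle at 47.27 minutes past 5:00.

Final answer: 47.27 minutes past 5:00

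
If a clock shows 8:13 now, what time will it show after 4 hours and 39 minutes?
Starting time: 8:13
Adding 39 minutes to 13 minutes: 13 + 39 = 52 minutes
Adding 4 hours: 8 + 4 = 12
Final time: 12:52

Final answer: 12:52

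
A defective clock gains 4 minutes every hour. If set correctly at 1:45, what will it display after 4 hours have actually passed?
For every 60 true minutes, the faulty clock advances 60 + 4 = 64 minutes.
True elapsed: 4 hours = 240 minutes.
Faulty clock advances: 240 x 64/60 = 256 minutes (drift: 16 minutes ahead).
Shown time: 1:45 + 256 minutes = 6:01.

Final answer: 6:01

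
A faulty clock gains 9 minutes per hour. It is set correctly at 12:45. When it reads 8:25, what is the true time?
For every 60 true minutes, the faulty clock advances 69 minutes, so 1 faulty-clock minute corresponds to 60/69 true minutes.
From 12:45 to 8:25 on the faulty dial is 460 minutes.
True elapsed: 460 x 60/69 = 400 minutes = 6 hours and 40 minutes.
True time: 12:45 + 6 hours and 40 minutes = 7:25.

Final answer: 7:25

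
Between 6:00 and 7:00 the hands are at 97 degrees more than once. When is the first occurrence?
At t minutes past 6:00, the hour hand is at 30 x 6 + 0.5t degrees and the minute hand is at 6t degrees.
The smaller angle between them is 97 degrees when |30H - 5.5t| = 97 or |30H - 5.5t| = 263.
With H = 6, solve 30 x 6 - 5.5t = +/- target for each target:
  t = (30 x 6 - 97) / 5.5 = 15.09
  t = (30 x 6 + 97) / 5.5 = 50.36
  t = (30 x 6 - 263) / 5.5 = -15.09 (outside (0, 60))
  t = (30 x 6 + 263) / 5.5 = 80.55 (outside (0, 60))
Valid solutions in (0, 60): {15.09, 50.36} minutes.
The first occurrence is t = 15.09 minutes.
The hands form a 97-degree angle at 15.09 minutes past 6:00.

Final answer: 15.09 minutes past 6:00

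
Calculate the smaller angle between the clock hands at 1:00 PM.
Hour hand position: 1 x 30 + 0 x 0.5 = 30 degrees
Minute hand position: 0 x 6 = 0 degrees
Difference: |30 - 0| = 30 degrees
The angle between the hands is 30 degrees

Final answer: 30 degrees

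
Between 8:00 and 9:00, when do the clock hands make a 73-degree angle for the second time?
At t minutes past 8:00, the hour hand is at 30 x 8 + 0.5t degrees and the minute hand is at 6t degrees.
The smaller angle between them is 73 degrees when |30H - 5.5t| = 73 or |30H - 5.5t| = 287.
With H = 8, solve 30 x 8 - 5.5t = +/- target for each target:
  t = (30 x 8 - 73) / 5.5 = 30.36
  t = (30 x 8 + 73) / 5.5 = 56.91
  t = (30 x 8 - 287) / 5.5 = -8.55 (outside (0, 60))
  t = (30 x 8 + 287) / 5.5 = 95.82 (outside (0, 60))
Valid solutions in (0, 60): {30.36, 56.91} minutes.
The second occurrence is t = 56.91 minutes.
The hands form a 73-degree angle at 56.91 minutes past 8:00.

Final answer: 56.91 minutes past 8:00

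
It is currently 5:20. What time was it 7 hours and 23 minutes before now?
Starting time: 5:20 = 320 total minutes past 12:00
Subtracting: 7 hours and 23 minutes = 443 minutes
320 - 443 = -123 (negative, add 12 hours = 720) = 597 minutes
= 9 hours and 57 minutes past 12:00 = 9:57

Final answer: 9:57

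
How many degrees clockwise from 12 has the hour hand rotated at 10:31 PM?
The hour hand moves 30 degrees per hour and 0.5 degrees per minute.
At 10:31: (10) x 30 + 31 x 0.5 = 300 + 15.5 = 315.5 degrees

Final answer: 315.5 degrees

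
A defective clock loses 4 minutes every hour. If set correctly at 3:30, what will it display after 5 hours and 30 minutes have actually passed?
For every 60 true minutes, the faulty clock advances 60 - 4 = 56 minutes.
True elapsed: 5 hours and 30 minutes = 330 minutes.
Faulty clock advances: 330 x 56/60 = 308 minutes (drift: 22 minutes behind).
Shown time: 3:30 + 308 minutes = 8:38.

Final answer: 8:38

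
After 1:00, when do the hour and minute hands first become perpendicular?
At t minutes past 1:00, the hour hand is at 30 x 1 + 0.5t degrees and the minute hand is at 6t degrees.
The smaller angle between them is 90 degrees when |30H - 5.5t| = 90 or |30H - 5.5t| = 270.
With H = 1, solve 30 x 1 - 5.5t = +/- target for each target:
  t = (30 x 1 - 90) / 5.5 = -10.91 (outside (0, 60))
  t = (30 x 1 + 90) / 5.5 = 21.82
  t = (30 x 1 - 270) / 5.5 = -43.64 (outside (0, 60))
  t = (30 x 1 + 270) / 5.5 = 54.55
Valid solutions in (0, 60): {21.82, 54.55} minutes.
First occurrence: t = 21.82 minutes.
The hands are at right angles at 21.82 minutes past 1:00.

Final answer: 21.82 minutes past 1:00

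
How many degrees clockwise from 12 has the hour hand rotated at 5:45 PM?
The hour hand moves 30 degrees per hour and 0.5 degrees per minute.
At 5:45: (5) x 30 + 45 x 0.5 = 150 + 22.5 = 172.5 degrees

Final answer: 172.5 degrees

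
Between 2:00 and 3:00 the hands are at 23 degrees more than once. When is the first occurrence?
At t minutes past 2:00, the hour hand is at 30 x 2 + 0.5t degrees and the minute hand is at 6t degrees.
The smaller angle between them is 23 degrees when |30H - 5.5t| = 23 or |30H - 5.5t| = 337.
With H = 2, solve 30 x 2 - 5.5t = +/- target for each target:
  t = (30 x 2 - 23) / 5.5 = 6.73
  t = (30 x 2 + 23) / 5.5 = 15.09
  t = (30 x 2 - 337) / 5.5 = -50.36 (outside (0, 60))
  t = (30 x 2 + 337) / 5.5 = 72.18 (outside (0, 60))
Valid solutions in (0, 60): {6.73, 15.09} minutes.
The first occurrence is t = 6.73 minutes.
The hands form a 23-degree angle at 6.73 minutes past 2:00.

Final answer: 6.73 minutes past 2:00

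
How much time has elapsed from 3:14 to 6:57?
From 3:14 to 6:57:
(6 x 60 + 57) - (3 x 60 + 14) = 417 - 194 = 223 minutes
= 3 hours and 43 minutes

Final answer: 3 hours and 43 minutes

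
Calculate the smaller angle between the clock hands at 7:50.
Hour hand position: 7 x 30 + 50 x 0.5 = 235 degrees
Minute hand position: 50 x 6 = 300 degrees
Difference: |235 - 300| = 65 degrees
The angle between the hands is 65 degrees

Final answer: 65 degrees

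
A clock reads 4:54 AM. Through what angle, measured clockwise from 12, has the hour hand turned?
The hour hand moves 30 degrees per hour and 0.5 degrees per minute.
At 4:54: (4) x 30 + 54 x 0.5 = 120 + 27 = 147 degrees

Final answer: 147 degrees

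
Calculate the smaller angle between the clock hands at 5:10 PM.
Hour hand position: 5 x 30 + 10 x 0.5 = 155 degrees
Minute hand position: 10 x 6 = 60 degrees
Difference: |155 - 60| = 95 degrees
The angle between the hands is 95 degrees

Final answer: 95 degrees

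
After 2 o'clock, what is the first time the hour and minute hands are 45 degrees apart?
At t minutes past 2:00, the hour hand is at 30 x 2 + 0.5t degrees and the minute hand is at 6t degrees.
The smaller angle between them is 45 degrees when |30H - 5.5t| = 45 or |30H - 5.5t| = 315.
With H = 2, solve 30 x 2 - 5.5t = +/- target for each target:
  t = (30 x 2 - 45) / 5.5 = 2.73
  t = (30 x 2 + 45) / 5.5 = 19.09
  t = (30 x 2 - 315) / 5.5 = -46.36 (outside (0, 60))
  t = (30 x 2 + 315) / 5.5 = 68.18 (outside (0, 60))
Valid solutions in (0, 60): {2.73, 19.09} minutes.
The first occurrence is t = 2.73 minutes.
The hands form a 45-degree angle at 2.73 minutes past 2:00.

Final answer: 2.73 minutes past 2:00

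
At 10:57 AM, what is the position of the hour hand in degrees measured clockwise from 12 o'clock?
The hour hand moves 30 degrees per hour and 0.5 degrees per minute.
At 10:57: (10) x 30 + 57 x 0.5 = 300 + 28.5 = 328.5 degrees

Final answer: 328.5 degrees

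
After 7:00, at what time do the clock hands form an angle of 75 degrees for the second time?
At t minutes past 7:00, the hour hand is at 30 x 7 + 0.5t degrees and the minute hand is at 6t degrees.
The smaller angle between them is 75 degrees when |30H - 5.5t| = 75 or |30H - 5.5t| = 285.
With H = 7, solve 30 x 7 - 5.5t = +/- target for each target:
  t = (30 x 7 - 75) / 5.5 = 24.55
  t = (30 x 7 + 75) / 5.5 = 51.82
  t = (30 x 7 - 285) / 5.5 = -13.64 (outside (0, 60))
  t = (30 x 7 + 285) / 5.5 = 90 (outside (0, 60))
Valid solutions in (0, 60): {24.55, 51.82} minutes.
The second occurrence is t = 51.82 minutes.
The hands form a 75-degree angle at 51.82 minutes past 7:00.

Final answer: 51.82 minutes past 7:00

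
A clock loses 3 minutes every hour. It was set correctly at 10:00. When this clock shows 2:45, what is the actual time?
For every 60 true minutes, the faulty clock advances 57 minutes, so 1 faulty-clock minute corresponds to 60/57 true minutes.
From 10:00 to 2:45 on the faulty dial is 285 minutes.
True elapsed: 285 x 60/57 = 300 minutes = 5 hours.
True time: 10:00 + 5 hours = 3:00.

Final answer: 3:00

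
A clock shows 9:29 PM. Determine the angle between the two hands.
Hour hand position: 9 x 30 + 29 x 0.5 = 284.5 degrees
Minute hand position: 29 x 6 = 174 degrees
Difference: |284.5 - 174| = 110.5 degrees
The angle between the hands is 110.5 degrees

Final answer: 110.5 degrees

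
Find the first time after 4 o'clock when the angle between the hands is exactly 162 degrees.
At t minutes past 4:00, the hour hand is at 30 x 4 + 0.5t degrees and the minute hand is at 6t degrees.
The smaller angle between them is 162 degrees when |30H - 5.5t| = 162 or |30H - 5.5t| = 198.
With H = 4, solve 30 x 4 - 5.5t = +/- target for each target:
  t = (30 x 4 - 162) / 5.5 = -7.64 (outside (0, 60))
  t = (30 x 4 + 162) / 5.5 = 51.27
  t = (30 x 4 - 198) / 5.5 = -14.18 (outside (0, 60))
  t = (30 x 4 + 198) / 5.5 = 57.82
Valid solutions in (0, 60): {51.27, 57.82} minutes.
The first occurrence is t = 51.27 minutes.
The hands form a 162-degree angle at 51.27 minutes past 4:00.

Final answer: 51.27 minutes past 4:00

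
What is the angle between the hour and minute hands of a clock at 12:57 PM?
Hour hand position: 0 x 30 + 57 x 0.5 = 28.5 degrees
Minute hand position: 57 x 6 = 342 degrees
Difference: |28.5 - 342| = 313.5 degrees
Since 313.5 > 180, the smaller angle is 360 - 313.5 = 46.5 degrees

Final answer: 46.5 degrees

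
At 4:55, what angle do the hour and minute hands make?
Hour hand position: 4 x 30 + 55 x 0.5 = 147.5 degrees
Minute hand position: 55 x 6 = 330 degrees
Difference: |147.5 - 330| = 182.5 degrees
Since 182.5 > 180, the smaller angle is 360 - 182.5 = 177.5 degrees

Final answer: 177.5 degrees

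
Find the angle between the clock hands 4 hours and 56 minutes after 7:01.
First find the time 4 hours and 56 minutes after 7:01.
Total minutes: 7 x 60 + 1 + 4 x 60 + 56 = 717.
717 mod 720 = 717 minutes = 11:57.
Now compute the angle at 11:57:
Hour hand: 11 x 30 + 57 x 0.5 = 358.5 degrees
Minute hand: 57 x 6 = 342 degrees
Difference: |358.5 - 342| = 16.5 degrees
The angle is 16.5 degrees

Final answer: 16.5 degrees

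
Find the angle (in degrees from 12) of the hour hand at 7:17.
The hour hand moves 30 degrees per hour and 0.5 degrees per minute.
At 7:17: (7) x 30 + 17 x 0.5 = 210 + 8.5 = 218.5 degrees

Final answer: 218.5 degrees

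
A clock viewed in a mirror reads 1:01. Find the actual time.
Reflection across the vertical (12-6) axis maps a hand at angle A degrees to (360 - A) degrees, which sends a reading of T minutes past 12:00 to (720 - T) minutes past 12:00.
Mirror reads 1:01 = 61 minutes past 12:00.
Actual time: (720 - 61) mod 720 = 659 minutes = 10:59.

Final answer: 10:59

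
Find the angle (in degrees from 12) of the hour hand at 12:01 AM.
The hour hand moves 30 degrees per hour and 0.5 degrees per minute.
At 12:01: (0) x 30 + 1 x 0.5 = 0 + 0.5 = 0.5 degrees

Final answer: 0.5 degrees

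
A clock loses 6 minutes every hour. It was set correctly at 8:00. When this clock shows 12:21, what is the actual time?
For every 60 true minutes, the faulty clock advances 54 minutes, so 1 faulty-clock minute corresponds to 60/54 true minutes.
From 8:00 to 12:21 on the faulty dial is 261 minutes.
True elapsed: 261 x 60/54 = 290 minutes = 4 hours and 50 minutes.
True time: 8:00 + 4 hours and 50 minutes = 12:50.

Final answer: 12:50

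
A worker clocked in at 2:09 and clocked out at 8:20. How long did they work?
From 2:09 to 8:20:
(8 x 60 + 20) - (2 x 60 + 9) = 500 - 129 = 371 minutes
= 6 hours and 11 minutes

Final answer: 6 hours and 11 minutes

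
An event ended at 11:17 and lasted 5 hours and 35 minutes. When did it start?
Starting time: 11:17 = 677 total minutes past 12:00
Subtracting: 5 hours and 35 minutes = 335 minutes
677 - 335 = 342 minutes
= 5 hours and 42 minutes past 12:00 = 5:42

Final answer: 5:42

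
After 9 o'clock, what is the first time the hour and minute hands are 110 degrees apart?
At t minutes past 9:00, the hour hand is at 30 x 9 + 0.5t degrees and the minute hand is at 6t degrees.
The smaller angle between them is 110 degrees when |30H - 5.5t| = 110 or |30H - 5.5t| = 250.
With H = 9, solve 30 x 9 - 5.5t = +/- target for each target:
  t = (30 x 9 - 110) / 5.5 = 29.09
  t = (30 x 9 + 110) / 5.5 = 69.09 (outside (0, 60))
  t = (30 x 9 - 250) / 5.5 = 3.64
  t = (30 x 9 + 250) / 5.5 = 94.55 (outside (0, 60))
Valid solutions in (0, 60): {3.64, 29.09} minutes.
The first occurrence is t = 3.64 minutes.
The hands form a 110-degree angle at 3.64 minutes past 9:00.

Final answer: 3.64 minutes past 9:00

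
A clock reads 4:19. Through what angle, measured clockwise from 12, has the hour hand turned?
The hour hand moves 30 degrees per hour and 0.5 degrees per minute.
At 4:19: (4) x 30 + 19 x 0.5 = 120 + 9.5 = 129.5 degrees

Final answer: 129.5 degrees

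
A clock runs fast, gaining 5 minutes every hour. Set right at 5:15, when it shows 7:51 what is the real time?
For every 60 true minutes, the faulty clock advances 65 minutes, so 1 faulty-clock minute corresponds to 60/65 true minutes.
From 5:15 to 7:51 on the faulty dial is 156 minutes.
True elapsed: 156 x 60/65 = 144 minutes = 2 hours and 24 minutes.
True time: 5:15 + 2 hours and 24 minutes = 7:39.

Final answer: 7:39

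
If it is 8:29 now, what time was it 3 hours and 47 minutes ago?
Starting time: 8:29 = 509 total minutes past 12:00
Subtracting: 3 hours and 47 minutes = 227 minutes
509 - 227 = 282 minutes
= 4 hours and 42 minutes past 12:00 = 4:42

Final answer: 4:42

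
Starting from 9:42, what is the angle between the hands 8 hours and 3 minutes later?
First find the time 8 hours and 3 minutes after 9:42.
Total minutes: 9 x 60 + 42 + 8 x 60 + 3 = 1065.
1065 mod 720 = 345 minutes = 5:45.
Now compute the angle at 5:45:
Hour hand: 5 x 30 + 45 x 0.5 = 172.5 degrees
Minute hand: 45 x 6 = 270 degrees
Difference: |172.5 - 270| = 97.5 degrees
The angle is 97.5 degrees

Final answer: 97.5 degrees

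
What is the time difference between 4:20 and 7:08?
From 4:20 to 7:08:
(7 x 60 + 8) - (4 x 60 + 20) = 428 - 260 = 168 minutes
= 2 hours and 48 minutes

Final answer: 2 hours and 48 minutes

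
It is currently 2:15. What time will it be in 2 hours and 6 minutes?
Starting time: 2:15
Adding 6 minutes to 15 minutes: 15 + 6 = 21 minutes
Adding 2 hours: 2 + 2 = 4
Final time: 4:21

Final answer: 4:21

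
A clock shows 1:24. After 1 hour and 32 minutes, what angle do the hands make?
First find the time 1 hour and 32 minutes after 1:24.
Total minutes: 1 x 60 + 24 + 1 x 60 + 32 = 176.
176 mod 720 = 176 minutes = 2:56.
Now compute the angle at 2:56:
Hour hand: 2 x 30 + 56 x 0.5 = 88 degrees
Minute hand: 56 x 6 = 336 degrees
Difference: |88 - 336| = 248 degrees
Smaller angle: 360 - 248 = 112 degrees

Final answer: 112 degrees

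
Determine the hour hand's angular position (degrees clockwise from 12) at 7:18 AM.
The hour hand moves 30 degrees per hour and 0.5 degrees per minute.
At 7:18: (7) x 30 + 18 x 0.5 = 210 + 9 = 219 degrees

Final answer: 219 degrees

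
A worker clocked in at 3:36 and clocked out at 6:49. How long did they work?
From 3:36 to 6:49:
(6 x 60 + 49) - (3 x 60 + 36) = 409 - 216 = 193 minutes
= 3 hours and 13 minutes

Final answer: 3 hours and 13 minutes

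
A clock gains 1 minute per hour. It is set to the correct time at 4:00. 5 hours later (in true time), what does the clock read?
For every 60 true minutes, the faulty clock advances 60 + 1 = 61 minutes.
True elapsed: 5 hours = 300 minutes.
Faulty clock advances: 300 x 61/60 = 305 minutes (drift: 5 minutes ahead).
Shown time: 4:00 + 305 minutes = 9:05.

Final answer: 9:05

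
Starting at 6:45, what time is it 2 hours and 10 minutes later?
Starting time: 6:45
Adding 10 minutes to 45 minutes: 45 + 10 = 55 minutes
Adding 2 hours: 6 + 2 = 8
Final time: 8:55

Final answer: 8:55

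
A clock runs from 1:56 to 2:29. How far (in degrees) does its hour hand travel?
The hour hand moves 0.5 degrees per minute.
Time elapsed: 2:29 - 1:56 = 33 minutes
Angular displacement: 33 x 0.5 = 16.5 degrees

Final answer: 16.5 degrees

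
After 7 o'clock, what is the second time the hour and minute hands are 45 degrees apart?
At t minutes past 7:00, the hour hand is at 30 x 7 + 0.5t degrees and the minute hand is at 6t degrees.
The smaller angle between them is 45 degrees when |30H - 5.5t| = 45 or |30H - 5.5t| = 315.
With H = 7, solve 30 x 7 - 5.5t = +/- target for each target:
  t = (30 x 7 - 45) / 5.5 = 30
  t = (30 x 7 + 45) / 5.5 = 46.36
  t = (30 x 7 - 315) / 5.5 = -19.09 (outside (0, 60))
  t = (30 x 7 + 315) / 5.5 = 95.45 (outside (0, 60))
Valid solutions in (0, 60): {30, 46.36} minutes.
The second occurrence is t = 46.36 minutes.
The hands form a 45-degree angle at 46.36 minutes past 7:00.

Final answer: 46.36 minutes past 7:00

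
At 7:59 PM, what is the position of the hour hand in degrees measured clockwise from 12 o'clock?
The hour hand moves 30 degrees per hour and 0.5 degrees per minute.
At 7:59: (7) x 30 + 59 x 0.5 = 210 + 29.5 = 239.5 degrees

Final answer: 239.5 degrees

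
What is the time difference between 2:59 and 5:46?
From 2:59 to 5:46:
(5 x 60 + 46) - (2 x 60 + 59) = 346 - 179 = 167 minutes
= 2 hours and 47 minutes

Final answer: 2 hours and 47 minutes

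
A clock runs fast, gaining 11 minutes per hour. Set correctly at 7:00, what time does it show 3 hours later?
For every 60 true minutes, the faulty clock advances 60 + 11 = 71 minutes.
True elapsed: 3 hours = 180 minutes.
Faulty clock advances: 180 x 71/60 = 213 minutes (drift: 33 minutes ahead).
Shown time: 7:00 + 213 minutes = 10:33.

Final answer: 10:33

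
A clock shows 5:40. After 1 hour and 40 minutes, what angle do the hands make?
First find the time 1 hour and 40 minutes after 5:40.
Total minutes: 5 x 60 + 40 + 1 x 60 + 40 = 440.
440 mod 720 = 440 minutes = 7:20.
Now compute the angle at 7:20:
Hour hand: 7 x 30 + 20 x 0.5 = 220 degrees
Minute hand: 20 x 6 = 120 degrees
Difference: |220 - 120| = 100 degrees
The angle is 100 degrees

Final answer: 100 degrees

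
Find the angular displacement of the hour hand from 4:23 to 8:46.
The hour hand moves 0.5 degrees per minute.
Time elapsed: 8:46 - 4:23 = 263 minutes
Angular displacement: 263 x 0.5 = 131.5 degrees

Final answer: 131.5 degrees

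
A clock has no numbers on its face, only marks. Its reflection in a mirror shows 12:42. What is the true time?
Reflection across the vertical (12-6) axis maps a hand at angle A degrees to (360 - A) degrees, which sends a reading of T minutes past 12:00 to (720 - T) minutes past 12:00.
Mirror reads 12:42 = 42 minutes past 12:00.
Actual time: (720 - 42) mod 720 = 678 minutes = 11:18.

Final answer: 11:18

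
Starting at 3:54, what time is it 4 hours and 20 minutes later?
Starting time: 3:54
Adding 20 minutes to 54 minutes: 54 + 20 = 74 minutes = 1 hour and 14 minutes
Adding 4 hours: 3 + 4 + 1 (carry) = 8
Final time: 8:14

Final answer: 8:14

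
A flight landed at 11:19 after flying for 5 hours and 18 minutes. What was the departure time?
Starting time: 11:19 = 679 total minutes past 12:00
Subtracting: 5 hours and 18 minutes = 318 minutes
679 - 318 = 361 minutes
= 6 hours and 1 minute past 12:00 = 6:01

Final answer: 6:01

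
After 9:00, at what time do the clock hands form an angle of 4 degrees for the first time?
At t minutes past 9:00, the hour hand is at 30 x 9 + 0.5t degrees and the minute hand is at 6t degrees.
The smaller angle between them is 4 degrees when |30H - 5.5t| = 4 or |30H - 5.5t| = 356.
With H = 9, solve 30 x 9 - 5.5t = +/- target for each target:
  t = (30 x 9 - 4) / 5.5 = 48.36
  t = (30 x 9 + 4) / 5.5 = 49.82
  t = (30 x 9 - 356) / 5.5 = -15.64 (outside (0, 60))
  t = (30 x 9 + 356) / 5.5 = 113.82 (outside (0, 60))
Valid solutions in (0, 60): {48.36, 49.82} minutes.
The first occurrence is t = 48.36 minutes.
The hands form a 4-degree angle at 48.36 minutes past 9:00.

Final answer: 48.36 minutes past 9:00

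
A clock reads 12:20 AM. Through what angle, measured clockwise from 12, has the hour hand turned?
The hour hand moves 30 degrees per hour and 0.5 degrees per minute.
At 12:20: (0) x 30 + 20 x 0.5 = 0 + 10 = 10 degrees

Final answer: 10 degrees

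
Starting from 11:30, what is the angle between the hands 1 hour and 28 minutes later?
First find the time 1 hour and 28 minutes after 11:30.
Total minutes: 11 x 60 + 30 + 1 x 60 + 28 = 778.
778 mod 720 = 58 minutes = 12:58.
Now compute the angle at 12:58:
Hour hand: 0 x 30 + 58 x 0.5 = 29 degrees
Minute hand: 58 x 6 = 348 degrees
Difference: |29 - 348| = 319 degrees
Smaller angle: 360 - 319 = 41 degrees

Final answer: 41 degrees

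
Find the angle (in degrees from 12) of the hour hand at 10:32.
The hour hand moves 30 degrees per hour and 0.5 degrees per minute.
At 10:32: (10) x 30 + 32 x 0.5 = 300 + 16 = 316 degrees

Final answer: 316 degrees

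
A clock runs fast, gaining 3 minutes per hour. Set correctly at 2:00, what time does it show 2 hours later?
For every 60 true minutes, the faulty clock advances 60 + 3 = 63 minutes.
True elapsed: 2 hours = 120 minutes.
Faulty clock advances: 120 x 63/60 = 126 minutes (drift: 6 minutes ahead).
Shown time: 2:00 + 126 minutes = 4:06.

Final answer: 4:06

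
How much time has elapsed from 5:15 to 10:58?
From 5:15 to 10:58:
(10 x 60 + 58) - (5 x 60 + 15) = 658 - 315 = 343 minutes
= 5 hours and 43 minutes

Final answer: 5 hours and 43 minutes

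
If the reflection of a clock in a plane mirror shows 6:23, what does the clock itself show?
Reflection across the vertical (12-6) axis maps a hand at angle A degrees to (360 - A) degrees, which sends a reading of T minutes past 12:00 to (720 - T) minutes past 12:00.
Mirror reads 6:23 = 383 minutes past 12:00.
Actual time: (720 - 383) mod 720 = 337 minutes = 5:37.

Final answer: 5:37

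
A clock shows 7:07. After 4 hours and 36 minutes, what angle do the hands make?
First find the time 4 hours and 36 minutes after 7:07.
Total minutes: 7 x 60 + 7 + 4 x 60 + 36 = 703.
703 mod 720 = 703 minutes = 11:43.
Now compute the angle at 11:43:
Hour hand: 11 x 30 + 43 x 0.5 = 351.5 degrees
Minute hand: 43 x 6 = 258 degrees
Difference: |351.5 - 258| = 93.5 degrees
The angle is 93.5 degrees

Final answer: 93.5 degrees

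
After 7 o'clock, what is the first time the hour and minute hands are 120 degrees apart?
At t minutes past 7:00, the hour hand is at 30 x 7 + 0.5t degrees and the minute hand is at 6t degrees.
The smaller angle between them is 120 degrees when |30H - 5.5t| = 120 or |30H - 5.5t| = 240.
With H = 7, solve 30 x 7 - 5.5t = +/- target for each target:
  t = (30 x 7 - 120) / 5.5 = 16.36
  t = (30 x 7 + 120) / 5.5 = 60 (outside (0, 60))
  t = (30 x 7 - 240) / 5.5 = -5.45 (outside (0, 60))
  t = (30 x 7 + 240) / 5.5 = 81.82 (outside (0, 60))
Valid solutions in (0, 60): {16.36} minutes.
The first occurrence is t = 16.36 minutes.
The hands form a 120-degree angle at 16.36 minutes past 7:00.

Final answer: 16.36 minutes past 7:00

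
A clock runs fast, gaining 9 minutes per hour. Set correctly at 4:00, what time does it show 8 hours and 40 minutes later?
For every 60 true minutes, the faulty clock advances 60 + 9 = 69 minutes.
True elapsed: 8 hours and 40 minutes = 520 minutes.
Faulty clock advances: 520 x 69/60 = 598 minutes (drift: 78 minutes ahead).
Shown time: 4:00 + 598 minutes = 1:58.

Final answer: 1:58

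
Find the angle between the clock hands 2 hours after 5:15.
First find the time 2 hours after 5:15.
Total minutes: 5 x 60 + 15 + 2 x 60 + 0 = 435.
435 mod 720 = 435 minutes = 7:15.
Now compute the angle at 7:15:
Hour hand: 7 x 30 + 15 x 0.5 = 217.5 degrees
Minute hand: 15 x 6 = 90 degrees
Difference: |217.5 - 90| = 127.5 degrees
The angle is 127.5 degrees

Final answer: 127.5 degrees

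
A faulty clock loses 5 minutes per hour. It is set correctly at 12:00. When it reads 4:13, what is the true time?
For every 60 true minutes, the faulty clock advances 55 minutes, so 1 faulty-clock minute corresponds to 60/55 true minutes.
From 12:00 to 4:13 on the faulty dial is 253 minutes.
True elapsed: 253 x 60/55 = 276 minutes = 4 hours and 36 minutes.
True time: 12:00 + 4 hours and 36 minutes = 4:36.

Final answer: 4:36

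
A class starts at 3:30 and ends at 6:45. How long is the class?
From 3:30 to 6:45:
(6 x 60 + 45) - (3 x 60 + 30) = 405 - 210 = 195 minutes
= 3 hours and 15 minutes

Final answer: 3 hours and 15 minutes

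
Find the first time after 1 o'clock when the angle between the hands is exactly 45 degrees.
At t minutes past 1:00, the hour hand is at 30 x 1 + 0.5t degrees and the minute hand is at 6t degrees.
The smaller angle between them is 45 degrees when |30H - 5.5t| = 45 or |30H - 5.5t| = 315.
With H = 1, solve 30 x 1 - 5.5t = +/- target for each target:
  t = (30 x 1 - 45) / 5.5 = -2.73 (outside (0, 60))
  t = (30 x 1 + 45) / 5.5 = 13.64
  t = (30 x 1 - 315) / 5.5 = -51.82 (outside (0, 60))
  t = (30 x 1 + 315) / 5.5 = 62.73 (outside (0, 60))
Valid solutions in (0, 60): {13.64} minutes.
The first occurrence is t = 13.64 minutes.
The hands form a 45-degree angle at 13.64 minutes past 1:00.

Final answer: 13.64 minutes past 1:00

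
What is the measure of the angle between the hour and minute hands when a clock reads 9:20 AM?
Hour hand position: 9 x 30 + 20 x 0.5 = 280 degrees
Minute hand position: 20 x 6 = 120 degrees
Difference: |280 - 120| = 160 degrees
The angle between the hands is 160 degrees

Final answer: 160 degrees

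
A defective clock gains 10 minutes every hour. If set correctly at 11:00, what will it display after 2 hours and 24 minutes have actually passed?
For every 60 true minutes, the faulty clock advances 60 + 10 = 70 minutes.
True elapsed: 2 hours and 24 minutes = 144 minutes.
Faulty clock advances: 144 x 70/60 = 168 minutes (drift: 24 minutes ahead).
Shown time: 11:00 + 168 minutes = 1:48.

Final answer: 1:48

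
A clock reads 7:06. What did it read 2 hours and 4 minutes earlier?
Starting time: 7:06 = 426 total minutes past 12:00
Subtracting: 2 hours and 4 minutes = 124 minutes
426 - 124 = 302 minutes
= 5 hours and 2 minutes past 12:00 = 5:02

Final answer: 5:02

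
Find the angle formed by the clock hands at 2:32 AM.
Hour hand position: 2 x 30 + 32 x 0.5 = 76 degrees
Minute hand position: 32 x 6 = 192 degrees
Difference: |76 - 192| = 116 degrees
The angle between the hands is 116 degrees

Final answer: 116 degrees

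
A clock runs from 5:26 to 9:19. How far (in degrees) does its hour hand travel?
The hour hand moves 0.5 degrees per minute.
Time elapsed: 9:19 - 5:26 = 233 minutes
Angular displacement: 233 x 0.5 = 116.5 degrees

Final answer: 116.5 degrees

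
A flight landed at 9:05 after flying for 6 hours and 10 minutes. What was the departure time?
Starting time: 9:05 = 545 total minutes past 12:00
Subtracting: 6 hours and 10 minutes = 370 minutes
545 - 370 = 175 minutes
= 2 hours and 55 minutes past 12:00 = 2:55

Final answer: 2:55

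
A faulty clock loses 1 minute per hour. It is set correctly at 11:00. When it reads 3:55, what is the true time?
For every 60 true minutes, the faulty clock advances 59 minutes, so 1 faulty-clock minute corresponds to 60/59 true minutes.
From 11:00 to 3:55 on the faulty dial is 295 minutes.
True elapsed: 295 x 60/59 = 300 minutes = 5 hours.
True time: 11:00 + 5 hours = 4:00.

Final answer: 4:00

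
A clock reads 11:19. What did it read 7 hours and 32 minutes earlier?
Starting time: 11:19 = 679 total minutes past 12:00
Subtracting: 7 hours and 32 minutes = 452 minutes
679 - 452 = 227 minutes
= 3 hours and 47 minutes past 12:00 = 3:47

Final answer: 3:47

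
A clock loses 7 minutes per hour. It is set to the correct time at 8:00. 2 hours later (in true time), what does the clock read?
For every 60 true minutes, the faulty clock advances 60 - 7 = 53 minutes.
True elapsed: 2 hours = 120 minutes.
Faulty clock advances: 120 x 53/60 = 106 minutes (drift: 14 minutes behind).
Shown time: 8:00 + 106 minutes = 9:46.

Final answer: 9:46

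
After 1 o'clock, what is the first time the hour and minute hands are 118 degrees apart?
At t minutes past 1:00, the hour hand is at 30 x 1 + 0.5t degrees and the minute hand is at 6t degrees.
The smaller angle between them is 118 degrees when |30H - 5.5t| = 118 or |30H - 5.5t| = 242.
With H = 1, solve 30 x 1 - 5.5t = +/- target for each target:
  t = (30 x 1 - 118) / 5.5 = -16 (outside (0, 60))
  t = (30 x 1 + 118) / 5.5 = 26.91
  t = (30 x 1 - 242) / 5.5 = -38.55 (outside (0, 60))
  t = (30 x 1 + 242) / 5.5 = 49.45
Valid solutions in (0, 60): {26.91, 49.45} minutes.
The first occurrence is t = 26.91 minutes.
The hands form a 118-degree angle at 26.91 minutes past 1:00.

Final answer: 26.91 minutes past 1:00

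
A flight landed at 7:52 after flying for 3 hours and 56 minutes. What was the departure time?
Starting time: 7:52 = 472 total minutes past 12:00
Subtracting: 3 hours and 56 minutes = 236 minutes
472 - 236 = 236 minutes
= 3 hours and 56 minutes past 12:00 = 3:56

Final answer: 3:56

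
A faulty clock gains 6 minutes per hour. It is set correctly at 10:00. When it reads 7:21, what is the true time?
For every 60 true minutes, the faulty clock advances 66 minutes, so 1 faulty-clock minute corresponds to 60/66 true minutes.
From 10:00 to 7:21 on the faulty dial is 561 minutes.
True elapsed: 561 x 60/66 = 510 minutes = 8 hours and 30 minutes.
True time: 10:00 + 8 hours and 30 minutes = 6:30.

Final answer: 6:30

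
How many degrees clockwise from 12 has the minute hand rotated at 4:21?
The minute hand moves 6 degrees per minute.
At 4:21: 21 x 6 = 126 degrees

Final answer: 126 degrees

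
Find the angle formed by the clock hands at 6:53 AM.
Hour hand position: 6 x 30 + 53 x 0.5 = 206.5 degrees
Minute hand position: 53 x 6 = 318 degrees
Difference: |206.5 - 318| = 111.5 degrees
The angle between the hands is 111.5 degrees

Final answer: 111.5 degrees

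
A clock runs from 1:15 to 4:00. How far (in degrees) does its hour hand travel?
The hour hand moves 0.5 degrees per minute.
Time elapsed: 4:00 - 1:15 = 165 minutes
Angular displacement: 165 x 0.5 = 82.5 degrees

Final answer: 82.5 degrees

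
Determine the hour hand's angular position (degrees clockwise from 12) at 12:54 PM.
The hour hand moves 30 degrees per hour and 0.5 degrees per minute.
At 12:54: (0) x 30 + 54 x 0.5 = 0 + 27 = 27 degrees

Final answer: 27 degrees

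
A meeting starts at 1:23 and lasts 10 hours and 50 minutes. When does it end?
Starting time: 1:23
Adding 50 minutes to 23 minutes: 23 + 50 = 73 minutes = 1 hour and 13 minutes
Adding 10 hours: 1 + 10 + 1 (carry) = 12
Final time: 12:13

Final answer: 12:13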